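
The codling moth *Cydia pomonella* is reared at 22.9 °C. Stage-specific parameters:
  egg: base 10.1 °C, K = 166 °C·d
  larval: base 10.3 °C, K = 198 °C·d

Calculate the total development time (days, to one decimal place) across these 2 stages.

egg: 166 / (22.9 − 10.1) = 166 / 12.8 = 12.969 d.
larval: 198 / (22.9 − 10.3) = 198 / 12.6 = 15.714 d.
Sum = 28.683 ≈ 28.7 days.

28.7 days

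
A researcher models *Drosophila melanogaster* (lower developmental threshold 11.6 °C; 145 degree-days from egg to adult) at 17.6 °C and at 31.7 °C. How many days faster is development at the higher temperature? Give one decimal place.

At 17.6 °C: 145 / (17.6 − 11.6) = 145 / 6.0 = 24.167 d.
At 31.7 °C: 145 / (31.7 − 11.6) = 145 / 20.1 = 7.214 d.
Difference = |24.167 − 7.214| = 16.953 ≈ 17.0 days.

17.0 days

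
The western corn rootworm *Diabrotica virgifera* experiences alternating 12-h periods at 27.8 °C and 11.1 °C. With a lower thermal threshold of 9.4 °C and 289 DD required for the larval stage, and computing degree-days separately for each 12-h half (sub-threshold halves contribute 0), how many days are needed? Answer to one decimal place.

28.8 days

Day half: max(0, 27.8 − 9.4) × 0.5 = 18.4 × 0.5 = 9.20 DD.
Night half: max(0, 11.1 − 9.4) × 0.5 = 1.7 × 0.5 = 0.85 DD.
Per 24 h: 10.05 DD/day.
Duration = 289 / 10.05 = 28.756 ≈ 28.8 days.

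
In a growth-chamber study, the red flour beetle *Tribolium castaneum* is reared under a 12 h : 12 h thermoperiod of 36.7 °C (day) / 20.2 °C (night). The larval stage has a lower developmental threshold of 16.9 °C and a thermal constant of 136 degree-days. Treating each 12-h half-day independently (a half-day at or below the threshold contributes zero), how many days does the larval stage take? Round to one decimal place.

Day half: max(0, 36.7 − 16.9) × 0.5 = 19.8 × 0.5 = 9.90 DD.
Night half: max(0, 20.2 − 16.9) × 0.5 = 3.3 × 0.5 = 1.65 DD.
Per 24 h: 11.55 DD/day.
Duration = 136 / 11.55 = 11.775 ≈ 11.8 days.

11.8 days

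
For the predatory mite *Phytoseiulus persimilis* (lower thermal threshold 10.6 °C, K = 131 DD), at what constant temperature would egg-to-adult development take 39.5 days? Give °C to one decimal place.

13.9 °C

Required daily accumulation = 131 / 39.5 = 3.316 DD/day.
T = T_base + 3.316 = 10.6 + 3.316 = 13.916 ≈ 13.9 °C.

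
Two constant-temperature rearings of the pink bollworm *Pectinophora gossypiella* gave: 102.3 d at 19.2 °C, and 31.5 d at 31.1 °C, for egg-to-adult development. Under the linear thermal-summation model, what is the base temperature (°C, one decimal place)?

Linear rate model ⇒ the product D·(T − T_b) is constant across temperatures.
102.3·(19.2 − T_b) = 31.5·(31.1 − T_b)
T_b = (102.3·19.2 − 31.5·31.1) / (102.3 − 31.5) = 984.51 / 70.8 = 13.906 °C ≈ 13.9 °C.

13.9 °C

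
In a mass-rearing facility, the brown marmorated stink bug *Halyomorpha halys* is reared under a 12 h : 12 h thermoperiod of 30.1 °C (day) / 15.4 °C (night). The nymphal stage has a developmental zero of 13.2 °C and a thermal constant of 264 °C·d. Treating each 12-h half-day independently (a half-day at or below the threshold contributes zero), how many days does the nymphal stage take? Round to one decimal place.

27.6 days

Day half: max(0, 30.1 − 13.2) × 0.5 = 16.9 × 0.5 = 8.45 DD.
Night half: max(0, 15.4 − 13.2) × 0.5 = 2.2 × 0.5 = 1.10 DD.
Per 24 h: 9.55 DD/day.
Duration = 264 / 9.55 = 27.644 ≈ 27.6 days.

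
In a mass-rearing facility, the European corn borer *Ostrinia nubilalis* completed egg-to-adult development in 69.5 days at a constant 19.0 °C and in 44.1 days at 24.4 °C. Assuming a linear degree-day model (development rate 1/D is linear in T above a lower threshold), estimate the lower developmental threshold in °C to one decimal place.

9.6 °C

Linear rate model ⇒ the product D·(T − T_b) is constant across temperatures.
69.5·(19.0 − T_b) = 44.1·(24.4 − T_b)
T_b = (69.5·19.0 − 44.1·24.4) / (69.5 − 44.1) = 244.46 / 25.4 = 9.624 °C ≈ 9.6 °C.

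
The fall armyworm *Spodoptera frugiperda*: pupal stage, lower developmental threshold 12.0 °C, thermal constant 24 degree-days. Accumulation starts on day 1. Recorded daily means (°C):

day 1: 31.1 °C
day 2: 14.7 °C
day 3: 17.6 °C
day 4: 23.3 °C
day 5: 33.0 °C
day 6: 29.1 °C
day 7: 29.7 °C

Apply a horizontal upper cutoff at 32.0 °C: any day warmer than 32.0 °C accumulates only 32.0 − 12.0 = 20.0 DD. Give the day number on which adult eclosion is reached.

Daily DD above 12.0 °C (capped at 20.0): 19.1, 2.7, 5.6, 11.3, 20.0, 17.1, 17.7.
Cumulative: 19.1, 21.8, 27.4, 38.7, 58.7, 75.8, 93.5.
The total first reaches 24 DD on day 3.

day 3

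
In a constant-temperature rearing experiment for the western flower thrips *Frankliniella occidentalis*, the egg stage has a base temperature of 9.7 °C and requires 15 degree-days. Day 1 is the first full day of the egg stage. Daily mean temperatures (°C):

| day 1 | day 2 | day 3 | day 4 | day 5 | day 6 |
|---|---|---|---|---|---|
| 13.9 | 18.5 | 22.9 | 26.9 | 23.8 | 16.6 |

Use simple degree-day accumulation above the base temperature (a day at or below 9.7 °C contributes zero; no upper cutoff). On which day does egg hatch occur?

Daily DD above 9.7 °C: 4.2, 8.8, 13.2, 17.2, 14.1, 6.9.
Cumulative: 4.2, 13.0, 26.2, 43.4, 57.5, 64.4.
The total first reaches 15 DD on day 3.

day 3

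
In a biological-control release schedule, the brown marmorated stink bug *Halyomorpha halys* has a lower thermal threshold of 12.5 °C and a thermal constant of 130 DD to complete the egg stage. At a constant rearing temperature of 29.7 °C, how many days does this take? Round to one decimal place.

Daily accumulation = 29.7 − 12.5 = 17.2 DD/day.
Duration = 130 / 17.2 = 7.558 ≈ 7.6 days.

7.6 days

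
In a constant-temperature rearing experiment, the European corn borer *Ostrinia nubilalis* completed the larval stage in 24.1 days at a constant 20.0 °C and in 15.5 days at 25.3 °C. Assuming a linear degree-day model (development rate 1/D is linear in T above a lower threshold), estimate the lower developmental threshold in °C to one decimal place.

10.4 °C

Equal thermal constants: D₁(T₁ − T_b) = D₂(T₂ − T_b).
24.1·(20.0 − T_b) = 15.5·(25.3 − T_b)
T_b = (24.1·20.0 − 15.5·25.3) / (24.1 − 15.5) = 89.85 / 8.6 = 10.448 °C ≈ 10.4 °C.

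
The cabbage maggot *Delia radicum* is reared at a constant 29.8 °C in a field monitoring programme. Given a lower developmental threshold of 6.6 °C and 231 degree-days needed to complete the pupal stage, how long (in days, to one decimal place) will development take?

10.0 days

Daily accumulation = 29.8 − 6.6 = 23.2 DD/day.
Duration = 231 / 23.2 = 9.957 ≈ 10.0 days.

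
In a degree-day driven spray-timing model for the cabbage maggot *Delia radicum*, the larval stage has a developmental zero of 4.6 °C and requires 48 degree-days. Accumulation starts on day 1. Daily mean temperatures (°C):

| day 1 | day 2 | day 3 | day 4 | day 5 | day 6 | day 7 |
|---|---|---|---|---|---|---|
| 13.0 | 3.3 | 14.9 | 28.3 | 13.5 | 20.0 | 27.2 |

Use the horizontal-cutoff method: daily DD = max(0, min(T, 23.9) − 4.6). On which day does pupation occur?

day 6

Daily DD above 4.6 °C (capped at 19.3): 8.4, 0.0, 10.3, 19.3, 8.9, 15.4, 19.3.
Cumulative: 8.4, 8.4, 18.7, 38.0, 46.9, 62.3, 81.6.
The total first reaches 48 DD on day 6.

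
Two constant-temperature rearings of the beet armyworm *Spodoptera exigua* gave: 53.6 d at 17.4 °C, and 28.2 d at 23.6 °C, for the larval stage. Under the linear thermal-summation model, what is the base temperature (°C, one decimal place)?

Linear rate model ⇒ the product D·(T − T_b) is constant across temperatures.
53.6·(17.4 − T_b) = 28.2·(23.6 − T_b)
T_b = (53.6·17.4 − 28.2·23.6) / (53.6 − 28.2) = 267.12 / 25.4 = 10.517 °C ≈ 10.5 °C.

10.5 °C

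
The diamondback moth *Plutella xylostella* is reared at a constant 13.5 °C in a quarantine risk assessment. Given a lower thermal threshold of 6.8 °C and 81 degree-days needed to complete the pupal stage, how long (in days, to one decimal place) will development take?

12.1 days

Daily accumulation = 13.5 − 6.8 = 6.7 DD/day.
Duration = 81 / 6.7 = 12.090 ≈ 12.1 days.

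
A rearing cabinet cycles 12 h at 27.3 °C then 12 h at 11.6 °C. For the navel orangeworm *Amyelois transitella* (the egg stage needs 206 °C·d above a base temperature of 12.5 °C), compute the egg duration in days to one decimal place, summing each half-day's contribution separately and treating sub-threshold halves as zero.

27.8 days

Day half: max(0, 27.3 − 12.5) × 0.5 = 14.8 × 0.5 = 7.40 DD.
Night half: max(0, 11.6 − 12.5) × 0.5 = 0.0 × 0.5 = 0.00 DD.
Per 24 h: 7.40 DD/day.
Duration = 206 / 7.40 = 27.838 ≈ 27.8 days.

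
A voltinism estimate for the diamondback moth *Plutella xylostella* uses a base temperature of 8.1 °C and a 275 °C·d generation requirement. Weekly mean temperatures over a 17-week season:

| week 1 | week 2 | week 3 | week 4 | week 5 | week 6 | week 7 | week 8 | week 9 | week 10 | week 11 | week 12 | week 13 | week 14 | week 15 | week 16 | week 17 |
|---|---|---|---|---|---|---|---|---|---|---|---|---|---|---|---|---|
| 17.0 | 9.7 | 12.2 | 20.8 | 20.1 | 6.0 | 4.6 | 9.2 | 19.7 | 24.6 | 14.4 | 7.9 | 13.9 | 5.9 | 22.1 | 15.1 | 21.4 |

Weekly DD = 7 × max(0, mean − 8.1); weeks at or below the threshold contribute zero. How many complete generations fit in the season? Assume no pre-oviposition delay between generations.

Weekly DD (7 × max(0, T̄ − 8.1)): 62.3, 11.2, 28.7, 88.9, 84.0, 0.0, 0.0, 7.7, 81.2, 115.5, 44.1, 0.0, 40.6, 0.0, 98.0, 49.0, 93.1.
Season total = 804.3 DD.
Complete generations = ⌊804.3 / 275⌋ = 2.

2 generations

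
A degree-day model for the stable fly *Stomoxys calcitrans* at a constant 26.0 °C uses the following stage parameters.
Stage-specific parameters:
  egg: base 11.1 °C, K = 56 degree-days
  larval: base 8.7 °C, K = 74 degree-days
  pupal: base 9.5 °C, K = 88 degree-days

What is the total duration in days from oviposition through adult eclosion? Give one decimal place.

13.4 days

egg: 56 / (26.0 − 11.1) = 56 / 14.9 = 3.758 d.
larval: 74 / (26.0 − 8.7) = 74 / 17.3 = 4.277 d.
pupal: 88 / (26.0 − 9.5) = 88 / 16.5 = 5.333 d.
Sum = 13.369 ≈ 13.4 days.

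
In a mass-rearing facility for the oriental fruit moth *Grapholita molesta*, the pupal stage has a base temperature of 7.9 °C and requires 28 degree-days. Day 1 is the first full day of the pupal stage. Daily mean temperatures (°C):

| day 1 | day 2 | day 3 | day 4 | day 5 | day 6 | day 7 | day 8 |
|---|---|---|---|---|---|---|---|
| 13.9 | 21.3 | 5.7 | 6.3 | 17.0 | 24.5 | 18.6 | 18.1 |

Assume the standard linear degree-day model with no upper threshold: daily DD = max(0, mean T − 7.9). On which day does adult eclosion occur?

day 5

Daily DD above 7.9 °C: 6.0, 13.4, 0.0, 0.0, 9.1, 16.6, 10.7, 10.2.
Cumulative: 6.0, 19.4, 19.4, 19.4, 28.5, 45.1, 55.8, 66.0.
The total first reaches 28 DD on day 5.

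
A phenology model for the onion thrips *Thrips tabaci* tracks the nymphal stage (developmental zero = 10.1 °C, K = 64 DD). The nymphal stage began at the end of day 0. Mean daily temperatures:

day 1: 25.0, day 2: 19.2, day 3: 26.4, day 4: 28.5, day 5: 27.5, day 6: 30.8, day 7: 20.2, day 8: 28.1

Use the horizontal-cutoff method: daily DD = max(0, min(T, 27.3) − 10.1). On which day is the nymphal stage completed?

Daily DD above 10.1 °C (capped at 17.2): 14.9, 9.1, 16.3, 17.2, 17.2, 17.2, 10.1, 17.2.
Cumulative: 14.9, 24.0, 40.3, 57.5, 74.7, 91.9, 102.0, 119.2.
The total first reaches 64 DD on day 5.

day 5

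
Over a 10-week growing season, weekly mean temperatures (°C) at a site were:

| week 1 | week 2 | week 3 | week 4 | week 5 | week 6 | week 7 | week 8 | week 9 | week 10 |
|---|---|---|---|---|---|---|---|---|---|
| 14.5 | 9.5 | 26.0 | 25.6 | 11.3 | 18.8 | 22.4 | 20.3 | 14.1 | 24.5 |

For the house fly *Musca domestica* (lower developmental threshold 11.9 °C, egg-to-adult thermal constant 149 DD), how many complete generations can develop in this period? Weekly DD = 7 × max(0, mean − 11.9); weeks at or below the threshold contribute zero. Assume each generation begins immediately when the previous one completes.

3 generations

Weekly DD (7 × max(0, T̄ − 11.9)): 18.2, 0.0, 98.7, 95.9, 0.0, 48.3, 73.5, 58.8, 15.4, 88.2.
Season total = 497.0 DD.
Complete generations = ⌊497.0 / 149⌋ = 3.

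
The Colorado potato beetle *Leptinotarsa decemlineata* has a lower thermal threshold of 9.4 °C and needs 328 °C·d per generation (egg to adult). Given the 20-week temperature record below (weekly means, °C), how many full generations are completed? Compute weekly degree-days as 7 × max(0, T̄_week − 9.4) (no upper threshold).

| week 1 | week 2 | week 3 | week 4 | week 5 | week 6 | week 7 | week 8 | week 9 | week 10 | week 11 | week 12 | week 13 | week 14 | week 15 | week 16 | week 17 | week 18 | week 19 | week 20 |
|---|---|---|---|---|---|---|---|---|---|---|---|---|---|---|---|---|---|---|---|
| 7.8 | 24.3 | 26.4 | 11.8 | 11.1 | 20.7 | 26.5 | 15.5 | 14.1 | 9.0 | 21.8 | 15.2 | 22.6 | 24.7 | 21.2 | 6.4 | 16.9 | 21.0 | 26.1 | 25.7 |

3 generations

Weekly DD (7 × max(0, T̄ − 9.4)): 0.0, 104.3, 119.0, 16.8, 11.9, 79.1, 119.7, 42.7, 32.9, 0.0, 86.8, 40.6, 92.4, 107.1, 82.6, 0.0, 52.5, 81.2, 116.9, 114.1.
Season total = 1300.6 DD.
Complete generations = ⌊1300.6 / 328⌋ = 3.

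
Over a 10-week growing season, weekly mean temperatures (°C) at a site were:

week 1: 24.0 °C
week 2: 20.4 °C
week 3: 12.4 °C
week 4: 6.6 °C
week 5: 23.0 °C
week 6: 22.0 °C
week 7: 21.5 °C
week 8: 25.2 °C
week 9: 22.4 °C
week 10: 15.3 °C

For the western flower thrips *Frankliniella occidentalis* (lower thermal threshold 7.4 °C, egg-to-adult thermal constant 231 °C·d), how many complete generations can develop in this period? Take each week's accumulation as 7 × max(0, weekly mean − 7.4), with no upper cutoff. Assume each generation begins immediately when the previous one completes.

Weekly DD (7 × max(0, T̄ − 7.4)): 116.2, 91.0, 35.0, 0.0, 109.2, 102.2, 98.7, 124.6, 105.0, 55.3.
Season total = 837.2 DD.
Complete generations = ⌊837.2 / 231⌋ = 3.

3 generations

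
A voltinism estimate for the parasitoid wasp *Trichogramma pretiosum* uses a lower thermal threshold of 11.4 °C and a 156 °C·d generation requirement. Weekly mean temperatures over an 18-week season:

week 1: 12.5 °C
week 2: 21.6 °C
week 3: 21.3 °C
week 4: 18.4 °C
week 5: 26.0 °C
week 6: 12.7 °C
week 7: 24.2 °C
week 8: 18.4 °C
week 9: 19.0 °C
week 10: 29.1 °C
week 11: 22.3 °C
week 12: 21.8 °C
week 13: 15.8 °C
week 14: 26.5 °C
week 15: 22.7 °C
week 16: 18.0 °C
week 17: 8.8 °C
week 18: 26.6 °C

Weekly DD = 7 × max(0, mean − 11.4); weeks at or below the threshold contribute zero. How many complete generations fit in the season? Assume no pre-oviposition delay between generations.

7 generations

Weekly DD (7 × max(0, T̄ − 11.4)): 7.7, 71.4, 69.3, 49.0, 102.2, 9.1, 89.6, 49.0, 53.2, 123.9, 76.3, 72.8, 30.8, 105.7, 79.1, 46.2, 0.0, 106.4.
Season total = 1141.7 DD.
Complete generations = ⌊1141.7 / 156⌋ = 7.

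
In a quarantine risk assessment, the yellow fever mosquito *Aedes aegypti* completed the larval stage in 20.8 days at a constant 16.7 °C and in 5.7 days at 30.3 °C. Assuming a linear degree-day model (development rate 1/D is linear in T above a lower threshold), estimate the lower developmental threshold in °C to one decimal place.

Linear rate model ⇒ the product D·(T − T_b) is constant across temperatures.
20.8·(16.7 − T_b) = 5.7·(30.3 − T_b)
T_b = (20.8·16.7 − 5.7·30.3) / (20.8 − 5.7) = 174.65 / 15.1 = 11.566 °C ≈ 11.6 °C.

11.6 °C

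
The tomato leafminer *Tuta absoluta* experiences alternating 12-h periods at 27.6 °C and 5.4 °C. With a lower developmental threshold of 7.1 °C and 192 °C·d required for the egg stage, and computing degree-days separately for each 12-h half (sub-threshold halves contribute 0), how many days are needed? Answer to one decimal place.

18.7 days

Day half: max(0, 27.6 − 7.1) × 0.5 = 20.5 × 0.5 = 10.25 DD.
Night half: max(0, 5.4 − 7.1) × 0.5 = 0.0 × 0.5 = 0.00 DD.
Per 24 h: 10.25 DD/day.
Duration = 192 / 10.25 = 18.732 ≈ 18.7 days.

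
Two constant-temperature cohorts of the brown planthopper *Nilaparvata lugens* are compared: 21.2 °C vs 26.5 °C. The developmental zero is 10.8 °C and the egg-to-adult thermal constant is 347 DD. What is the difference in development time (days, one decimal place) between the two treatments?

At 21.2 °C: 347 / (21.2 − 10.8) = 347 / 10.4 = 33.365 d.
At 26.5 °C: 347 / (26.5 − 10.8) = 347 / 15.7 = 22.102 d.
Difference = |33.365 − 22.102| = 11.263 ≈ 11.3 days.

11.3 days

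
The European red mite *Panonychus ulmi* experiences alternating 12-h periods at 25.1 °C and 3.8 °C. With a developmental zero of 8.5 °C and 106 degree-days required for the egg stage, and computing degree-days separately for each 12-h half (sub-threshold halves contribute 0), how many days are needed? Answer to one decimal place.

12.8 days

Day half: max(0, 25.1 − 8.5) × 0.5 = 16.6 × 0.5 = 8.30 DD.
Night half: max(0, 3.8 − 8.5) × 0.5 = 0.0 × 0.5 = 0.00 DD.
Per 24 h: 8.30 DD/day.
Duration = 106 / 8.30 = 12.771 ≈ 12.8 days.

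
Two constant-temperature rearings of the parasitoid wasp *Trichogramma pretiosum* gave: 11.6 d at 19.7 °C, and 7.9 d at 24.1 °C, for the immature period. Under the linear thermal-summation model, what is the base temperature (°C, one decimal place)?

Equal thermal constants: D₁(T₁ − T_b) = D₂(T₂ − T_b).
11.6·(19.7 − T_b) = 7.9·(24.1 − T_b)
T_b = (11.6·19.7 − 7.9·24.1) / (11.6 − 7.9) = 38.13 / 3.7 = 10.305 °C ≈ 10.3 °C.

10.3 °C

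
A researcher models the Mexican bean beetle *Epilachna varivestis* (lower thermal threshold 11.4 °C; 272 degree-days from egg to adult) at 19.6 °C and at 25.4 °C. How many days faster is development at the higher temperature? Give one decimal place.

At 19.6 °C: 272 / (19.6 − 11.4) = 272 / 8.2 = 33.171 d.
At 25.4 °C: 272 / (25.4 − 11.4) = 272 / 14.0 = 19.429 d.
Difference = |33.171 − 19.429| = 13.742 ≈ 13.7 days.

13.7 days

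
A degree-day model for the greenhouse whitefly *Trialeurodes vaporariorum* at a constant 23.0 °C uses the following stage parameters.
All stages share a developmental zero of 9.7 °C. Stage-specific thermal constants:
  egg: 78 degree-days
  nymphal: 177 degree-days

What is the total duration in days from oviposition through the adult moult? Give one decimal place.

19.2 days

Daily accumulation at 23.0 °C = 23.0 − 9.7 = 13.3 DD/day.
Total K = 78 + 177 = 255 DD.
Total duration = 255 / 13.3 = 19.173 ≈ 19.2 days.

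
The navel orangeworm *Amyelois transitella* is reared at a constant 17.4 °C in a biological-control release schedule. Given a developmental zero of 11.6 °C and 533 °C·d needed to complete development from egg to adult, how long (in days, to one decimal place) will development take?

Daily accumulation = 17.4 − 11.6 = 5.8 DD/day.
Duration = 533 / 5.8 = 91.897 ≈ 91.9 days.

91.9 days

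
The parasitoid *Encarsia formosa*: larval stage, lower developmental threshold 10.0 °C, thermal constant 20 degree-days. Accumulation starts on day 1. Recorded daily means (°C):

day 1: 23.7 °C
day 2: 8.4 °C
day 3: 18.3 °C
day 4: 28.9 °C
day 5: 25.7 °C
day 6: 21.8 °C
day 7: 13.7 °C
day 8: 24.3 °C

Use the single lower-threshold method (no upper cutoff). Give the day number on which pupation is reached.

Daily DD above 10.0 °C: 13.7, 0.0, 8.3, 18.9, 15.7, 11.8, 3.7, 14.3.
Cumulative: 13.7, 13.7, 22.0, 40.9, 56.6, 68.4, 72.1, 86.4.
The total first reaches 20 DD on day 3.

day 3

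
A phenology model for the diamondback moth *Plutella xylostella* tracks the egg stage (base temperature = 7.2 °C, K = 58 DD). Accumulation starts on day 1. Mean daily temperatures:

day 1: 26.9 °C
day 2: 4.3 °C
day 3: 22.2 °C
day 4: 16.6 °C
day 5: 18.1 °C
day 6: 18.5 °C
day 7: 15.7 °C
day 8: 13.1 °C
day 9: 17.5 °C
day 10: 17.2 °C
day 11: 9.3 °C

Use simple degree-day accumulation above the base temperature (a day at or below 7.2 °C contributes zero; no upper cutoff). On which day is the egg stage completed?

Daily DD above 7.2 °C: 19.7, 0.0, 15.0, 9.4, 10.9, 11.3, 8.5, 5.9, 10.3, 10.0, 2.1.
Cumulative: 19.7, 19.7, 34.7, 44.1, 55.0, 66.3, 74.8, 80.7, 91.0, 101.0, 103.1.
The total first reaches 58 DD on day 6.

day 6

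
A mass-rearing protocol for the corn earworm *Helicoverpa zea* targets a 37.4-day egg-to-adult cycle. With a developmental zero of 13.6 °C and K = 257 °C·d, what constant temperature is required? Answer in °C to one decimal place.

20.5 °C

Required daily accumulation = 257 / 37.4 = 6.872 DD/day.
T = T_base + 6.872 = 13.6 + 6.872 = 20.472 ≈ 20.5 °C.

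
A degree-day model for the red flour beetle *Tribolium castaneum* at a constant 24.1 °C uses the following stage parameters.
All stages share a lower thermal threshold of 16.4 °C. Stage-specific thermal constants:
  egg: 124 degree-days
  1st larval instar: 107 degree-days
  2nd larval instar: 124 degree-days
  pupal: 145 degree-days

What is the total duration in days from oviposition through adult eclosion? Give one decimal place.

Daily accumulation at 24.1 °C = 24.1 − 16.4 = 7.7 DD/day.
Total K = 124 + 107 + 124 + 145 = 500 DD.
Total duration = 500 / 7.7 = 64.935 ≈ 64.9 days.

64.9 days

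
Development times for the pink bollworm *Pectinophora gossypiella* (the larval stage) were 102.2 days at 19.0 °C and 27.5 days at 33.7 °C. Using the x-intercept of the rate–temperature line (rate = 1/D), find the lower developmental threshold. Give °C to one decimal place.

13.6 °C

Equal thermal constants: D₁(T₁ − T_b) = D₂(T₂ − T_b).
102.2·(19.0 − T_b) = 27.5·(33.7 − T_b)
T_b = (102.2·19.0 − 27.5·33.7) / (102.2 − 27.5) = 1015.05 / 74.7 = 13.588 °C ≈ 13.6 °C.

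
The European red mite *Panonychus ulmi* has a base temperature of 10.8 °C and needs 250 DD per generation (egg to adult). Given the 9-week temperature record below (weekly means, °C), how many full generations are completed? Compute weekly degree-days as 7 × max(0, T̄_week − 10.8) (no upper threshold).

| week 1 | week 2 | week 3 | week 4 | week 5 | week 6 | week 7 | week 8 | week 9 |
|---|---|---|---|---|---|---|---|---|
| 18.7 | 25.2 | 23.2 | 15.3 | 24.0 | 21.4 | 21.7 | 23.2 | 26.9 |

2 generations

Weekly DD (7 × max(0, T̄ − 10.8)): 55.3, 100.8, 86.8, 31.5, 92.4, 74.2, 76.3, 86.8, 112.7.
Season total = 716.8 DD.
Complete generations = ⌊716.8 / 250⌋ = 2.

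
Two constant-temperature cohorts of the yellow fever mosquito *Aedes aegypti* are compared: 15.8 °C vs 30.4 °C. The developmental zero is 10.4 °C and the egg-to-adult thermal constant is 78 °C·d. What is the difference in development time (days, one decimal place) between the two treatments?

At 15.8 °C: 78 / (15.8 − 10.4) = 78 / 5.4 = 14.444 d.
At 30.4 °C: 78 / (30.4 − 10.4) = 78 / 20.0 = 3.900 d.
Difference = |14.444 − 3.900| = 10.544 ≈ 10.5 days.

10.5 days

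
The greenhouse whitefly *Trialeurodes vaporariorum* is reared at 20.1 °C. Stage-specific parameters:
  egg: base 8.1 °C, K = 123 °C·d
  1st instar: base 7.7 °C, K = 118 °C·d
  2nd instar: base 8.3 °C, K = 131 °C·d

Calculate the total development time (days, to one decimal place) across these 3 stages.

30.9 days

egg: 123 / (20.1 − 8.1) = 123 / 12.0 = 10.250 d.
1st instar: 118 / (20.1 − 7.7) = 118 / 12.4 = 9.516 d.
2nd instar: 131 / (20.1 − 8.3) = 131 / 11.8 = 11.102 d.
Sum = 30.868 ≈ 30.9 days.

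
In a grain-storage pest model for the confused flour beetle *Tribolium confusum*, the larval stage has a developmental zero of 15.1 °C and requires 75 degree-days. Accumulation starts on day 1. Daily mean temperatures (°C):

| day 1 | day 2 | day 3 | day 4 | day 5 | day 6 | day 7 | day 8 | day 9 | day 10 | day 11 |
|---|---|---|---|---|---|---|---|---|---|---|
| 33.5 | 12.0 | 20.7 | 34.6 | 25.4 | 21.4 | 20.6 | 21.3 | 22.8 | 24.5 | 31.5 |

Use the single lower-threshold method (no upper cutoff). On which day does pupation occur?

Daily DD above 15.1 °C: 18.4, 0.0, 5.6, 19.5, 10.3, 6.3, 5.5, 6.2, 7.7, 9.4, 16.4.
Cumulative: 18.4, 18.4, 24.0, 43.5, 53.8, 60.1, 65.6, 71.8, 79.5, 88.9, 105.3.
The total first reaches 75 DD on day 9.

day 9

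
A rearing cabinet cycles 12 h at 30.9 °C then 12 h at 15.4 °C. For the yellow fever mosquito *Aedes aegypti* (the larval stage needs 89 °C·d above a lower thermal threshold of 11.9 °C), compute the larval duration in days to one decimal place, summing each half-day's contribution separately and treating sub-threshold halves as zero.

Day half: max(0, 30.9 − 11.9) × 0.5 = 19.0 × 0.5 = 9.50 DD.
Night half: max(0, 15.4 − 11.9) × 0.5 = 3.5 × 0.5 = 1.75 DD.
Per 24 h: 11.25 DD/day.
Duration = 89 / 11.25 = 7.911 ≈ 7.9 days.

7.9 days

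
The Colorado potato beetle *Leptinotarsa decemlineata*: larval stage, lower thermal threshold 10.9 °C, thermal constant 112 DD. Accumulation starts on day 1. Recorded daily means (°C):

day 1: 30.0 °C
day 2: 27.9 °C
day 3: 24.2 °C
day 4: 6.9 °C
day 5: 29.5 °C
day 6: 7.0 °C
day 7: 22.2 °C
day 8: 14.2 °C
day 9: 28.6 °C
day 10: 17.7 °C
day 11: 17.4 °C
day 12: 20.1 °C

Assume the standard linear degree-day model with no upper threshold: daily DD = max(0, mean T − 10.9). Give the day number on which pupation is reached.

Daily DD above 10.9 °C: 19.1, 17.0, 13.3, 0.0, 18.6, 0.0, 11.3, 3.3, 17.7, 6.8, 6.5, 9.2.
Cumulative: 19.1, 36.1, 49.4, 49.4, 68.0, 68.0, 79.3, 82.6, 100.3, 107.1, 113.6, 122.8.
The total first reaches 112 DD on day 11.

day 11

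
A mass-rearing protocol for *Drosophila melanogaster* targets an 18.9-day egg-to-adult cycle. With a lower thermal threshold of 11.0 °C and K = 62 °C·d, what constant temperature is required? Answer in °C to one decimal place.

14.3 °C

Required daily accumulation = 62 / 18.9 = 3.280 DD/day.
T = T_base + 3.280 = 11.0 + 3.280 = 14.280 ≈ 14.3 °C.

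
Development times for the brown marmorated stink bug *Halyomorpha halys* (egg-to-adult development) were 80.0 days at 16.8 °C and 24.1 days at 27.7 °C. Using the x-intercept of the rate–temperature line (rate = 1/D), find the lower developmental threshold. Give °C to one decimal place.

Linear rate model ⇒ the product D·(T − T_b) is constant across temperatures.
80.0·(16.8 − T_b) = 24.1·(27.7 − T_b)
T_b = (80.0·16.8 − 24.1·27.7) / (80.0 − 24.1) = 676.43 / 55.9 = 12.101 °C ≈ 12.1 °C.

12.1 °C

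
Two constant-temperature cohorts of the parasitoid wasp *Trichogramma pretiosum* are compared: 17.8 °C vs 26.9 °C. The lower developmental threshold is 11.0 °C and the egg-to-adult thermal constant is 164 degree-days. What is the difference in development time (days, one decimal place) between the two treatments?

At 17.8 °C: 164 / (17.8 − 11.0) = 164 / 6.8 = 24.118 d.
At 26.9 °C: 164 / (26.9 − 11.0) = 164 / 15.9 = 10.314 d.
Difference = |24.118 − 10.314| = 13.803 ≈ 13.8 days.

13.8 days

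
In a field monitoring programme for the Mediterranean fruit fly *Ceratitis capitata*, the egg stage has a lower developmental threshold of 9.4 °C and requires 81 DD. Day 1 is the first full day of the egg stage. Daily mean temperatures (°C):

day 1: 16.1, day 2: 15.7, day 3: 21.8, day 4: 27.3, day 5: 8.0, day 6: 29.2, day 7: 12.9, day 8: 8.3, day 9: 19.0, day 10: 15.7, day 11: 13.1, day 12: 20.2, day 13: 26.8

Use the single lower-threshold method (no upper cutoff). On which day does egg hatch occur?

day 10

Daily DD above 9.4 °C: 6.7, 6.3, 12.4, 17.9, 0.0, 19.8, 3.5, 0.0, 9.6, 6.3, 3.7, 10.8, 17.4.
Cumulative: 6.7, 13.0, 25.4, 43.3, 43.3, 63.1, 66.6, 66.6, 76.2, 82.5, 86.2, 97.0, 114.4.
The total first reaches 81 DD on day 10.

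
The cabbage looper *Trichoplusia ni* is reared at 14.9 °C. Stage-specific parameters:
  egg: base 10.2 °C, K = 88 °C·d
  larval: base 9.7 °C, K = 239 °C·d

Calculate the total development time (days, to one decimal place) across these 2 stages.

egg: 88 / (14.9 − 10.2) = 88 / 4.7 = 18.723 d.
larval: 239 / (14.9 − 9.7) = 239 / 5.2 = 45.962 d.
Sum = 64.685 ≈ 64.7 days.

64.7 days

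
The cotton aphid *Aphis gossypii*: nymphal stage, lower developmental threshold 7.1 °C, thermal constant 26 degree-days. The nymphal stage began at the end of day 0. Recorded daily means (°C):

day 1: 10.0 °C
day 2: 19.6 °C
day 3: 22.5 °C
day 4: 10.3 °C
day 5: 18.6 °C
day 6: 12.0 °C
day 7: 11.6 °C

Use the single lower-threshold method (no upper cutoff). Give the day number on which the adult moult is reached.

Daily DD above 7.1 °C: 2.9, 12.5, 15.4, 3.2, 11.5, 4.9, 4.5.
Cumulative: 2.9, 15.4, 30.8, 34.0, 45.5, 50.4, 54.9.
The total first reaches 26 DD on day 3.

day 3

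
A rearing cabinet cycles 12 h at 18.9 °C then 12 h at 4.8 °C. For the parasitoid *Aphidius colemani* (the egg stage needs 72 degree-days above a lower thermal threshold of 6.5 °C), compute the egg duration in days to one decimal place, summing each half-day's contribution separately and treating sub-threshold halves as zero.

11.6 days

Day half: max(0, 18.9 − 6.5) × 0.5 = 12.4 × 0.5 = 6.20 DD.
Night half: max(0, 4.8 − 6.5) × 0.5 = 0.0 × 0.5 = 0.00 DD.
Per 24 h: 6.20 DD/day.
Duration = 72 / 6.20 = 11.613 ≈ 11.6 days.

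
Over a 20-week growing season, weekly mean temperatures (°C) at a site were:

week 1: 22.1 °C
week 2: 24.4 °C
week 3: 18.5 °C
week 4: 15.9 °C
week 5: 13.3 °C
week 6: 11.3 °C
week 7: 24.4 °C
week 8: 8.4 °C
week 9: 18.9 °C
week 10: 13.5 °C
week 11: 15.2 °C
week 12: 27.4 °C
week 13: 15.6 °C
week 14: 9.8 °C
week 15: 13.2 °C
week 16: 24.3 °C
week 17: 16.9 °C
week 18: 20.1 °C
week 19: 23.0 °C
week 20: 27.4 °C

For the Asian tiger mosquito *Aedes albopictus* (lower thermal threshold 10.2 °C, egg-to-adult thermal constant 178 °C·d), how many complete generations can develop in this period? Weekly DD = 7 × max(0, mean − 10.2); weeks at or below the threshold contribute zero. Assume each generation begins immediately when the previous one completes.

Weekly DD (7 × max(0, T̄ − 10.2)): 83.3, 99.4, 58.1, 39.9, 21.7, 7.7, 99.4, 0.0, 60.9, 23.1, 35.0, 120.4, 37.8, 0.0, 21.0, 98.7, 46.9, 69.3, 89.6, 120.4.
Season total = 1132.6 DD.
Complete generations = ⌊1132.6 / 178⌋ = 6.

6 generations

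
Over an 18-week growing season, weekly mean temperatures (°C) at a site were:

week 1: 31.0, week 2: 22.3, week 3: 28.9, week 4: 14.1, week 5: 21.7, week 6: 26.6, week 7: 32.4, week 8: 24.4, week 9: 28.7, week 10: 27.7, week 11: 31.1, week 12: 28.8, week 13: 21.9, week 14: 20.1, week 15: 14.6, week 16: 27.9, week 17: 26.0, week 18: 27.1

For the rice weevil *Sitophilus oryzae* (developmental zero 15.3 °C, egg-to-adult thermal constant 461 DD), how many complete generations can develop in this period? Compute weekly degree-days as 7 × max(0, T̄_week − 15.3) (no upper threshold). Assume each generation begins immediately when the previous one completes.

Weekly DD (7 × max(0, T̄ − 15.3)): 109.9, 49.0, 95.2, 0.0, 44.8, 79.1, 119.7, 63.7, 93.8, 86.8, 110.6, 94.5, 46.2, 33.6, 0.0, 88.2, 74.9, 82.6.
Season total = 1272.6 DD.
Complete generations = ⌊1272.6 / 461⌋ = 2.

2 generations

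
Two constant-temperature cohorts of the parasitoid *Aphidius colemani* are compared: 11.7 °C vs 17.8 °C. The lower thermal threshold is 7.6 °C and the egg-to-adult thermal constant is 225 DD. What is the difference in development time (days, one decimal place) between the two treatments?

32.8 days

At 11.7 °C: 225 / (11.7 − 7.6) = 225 / 4.1 = 54.878 d.
At 17.8 °C: 225 / (17.8 − 7.6) = 225 / 10.2 = 22.059 d.
Difference = |54.878 − 22.059| = 32.819 ≈ 32.8 days.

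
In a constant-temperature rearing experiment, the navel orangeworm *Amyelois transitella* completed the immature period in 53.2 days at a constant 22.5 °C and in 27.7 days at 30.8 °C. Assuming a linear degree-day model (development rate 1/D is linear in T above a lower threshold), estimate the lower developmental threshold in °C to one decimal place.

Equal thermal constants: D₁(T₁ − T_b) = D₂(T₂ − T_b).
53.2·(22.5 − T_b) = 27.7·(30.8 − T_b)
T_b = (53.2·22.5 − 27.7·30.8) / (53.2 − 27.7) = 343.84 / 25.5 = 13.484 °C ≈ 13.5 °C.

13.5 °C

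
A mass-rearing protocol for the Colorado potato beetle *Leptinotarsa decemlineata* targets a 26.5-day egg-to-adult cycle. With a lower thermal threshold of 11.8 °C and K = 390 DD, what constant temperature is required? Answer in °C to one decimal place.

26.5 °C

Required daily accumulation = 390 / 26.5 = 14.717 DD/day.
T = T_base + 14.717 = 11.8 + 14.717 = 26.517 ≈ 26.5 °C.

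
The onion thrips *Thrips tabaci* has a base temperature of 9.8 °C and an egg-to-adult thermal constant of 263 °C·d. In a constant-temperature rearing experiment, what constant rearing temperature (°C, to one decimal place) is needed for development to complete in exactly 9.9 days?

36.4 °C

Required daily accumulation = 263 / 9.9 = 26.566 DD/day.
T = T_base + 26.566 = 9.8 + 26.566 = 36.366 ≈ 36.4 °C.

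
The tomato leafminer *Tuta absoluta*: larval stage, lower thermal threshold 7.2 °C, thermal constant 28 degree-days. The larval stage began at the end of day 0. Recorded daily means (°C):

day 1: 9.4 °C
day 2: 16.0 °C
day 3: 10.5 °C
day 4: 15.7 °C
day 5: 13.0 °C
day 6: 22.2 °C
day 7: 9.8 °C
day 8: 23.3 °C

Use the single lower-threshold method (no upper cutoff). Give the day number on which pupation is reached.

Daily DD above 7.2 °C: 2.2, 8.8, 3.3, 8.5, 5.8, 15.0, 2.6, 16.1.
Cumulative: 2.2, 11.0, 14.3, 22.8, 28.6, 43.6, 46.2, 62.3.
The total first reaches 28 DD on day 5.

day 5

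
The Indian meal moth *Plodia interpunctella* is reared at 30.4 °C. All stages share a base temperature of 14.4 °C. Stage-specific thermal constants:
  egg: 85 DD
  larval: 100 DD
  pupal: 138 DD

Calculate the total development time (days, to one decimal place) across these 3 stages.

20.2 days

Daily accumulation at 30.4 °C = 30.4 − 14.4 = 16.0 DD/day.
Total K = 85 + 100 + 138 = 323 DD.
Total duration = 323 / 16.0 = 20.188 ≈ 20.2 days.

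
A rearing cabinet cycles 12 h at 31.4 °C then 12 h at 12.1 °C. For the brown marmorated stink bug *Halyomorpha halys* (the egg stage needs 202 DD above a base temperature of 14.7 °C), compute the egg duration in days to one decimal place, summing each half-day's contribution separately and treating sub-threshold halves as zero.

24.2 days

Day half: max(0, 31.4 − 14.7) × 0.5 = 16.7 × 0.5 = 8.35 DD.
Night half: max(0, 12.1 − 14.7) × 0.5 = 0.0 × 0.5 = 0.00 DD.
Per 24 h: 8.35 DD/day.
Duration = 202 / 8.35 = 24.192 ≈ 24.2 days.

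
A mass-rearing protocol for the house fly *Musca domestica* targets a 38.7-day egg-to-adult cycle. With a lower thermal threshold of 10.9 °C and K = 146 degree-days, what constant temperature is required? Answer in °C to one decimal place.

14.7 °C

Required daily accumulation = 146 / 38.7 = 3.773 DD/day.
T = T_base + 3.773 = 10.9 + 3.773 = 14.673 ≈ 14.7 °C.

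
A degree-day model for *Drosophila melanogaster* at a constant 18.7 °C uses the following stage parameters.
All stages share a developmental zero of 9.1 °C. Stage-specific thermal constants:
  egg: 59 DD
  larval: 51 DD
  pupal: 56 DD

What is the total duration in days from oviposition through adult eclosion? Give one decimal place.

17.3 days

Daily accumulation at 18.7 °C = 18.7 − 9.1 = 9.6 DD/day.
Total K = 59 + 51 + 56 = 166 DD.
Total duration = 166 / 9.6 = 17.292 ≈ 17.3 days.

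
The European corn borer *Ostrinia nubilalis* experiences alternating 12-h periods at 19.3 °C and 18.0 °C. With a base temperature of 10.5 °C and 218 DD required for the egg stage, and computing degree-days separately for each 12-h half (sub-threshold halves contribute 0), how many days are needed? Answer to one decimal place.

26.7 days

Day half: max(0, 19.3 − 10.5) × 0.5 = 8.8 × 0.5 = 4.40 DD.
Night half: max(0, 18.0 − 10.5) × 0.5 = 7.5 × 0.5 = 3.75 DD.
Per 24 h: 8.15 DD/day.
Duration = 218 / 8.15 = 26.748 ≈ 26.7 days.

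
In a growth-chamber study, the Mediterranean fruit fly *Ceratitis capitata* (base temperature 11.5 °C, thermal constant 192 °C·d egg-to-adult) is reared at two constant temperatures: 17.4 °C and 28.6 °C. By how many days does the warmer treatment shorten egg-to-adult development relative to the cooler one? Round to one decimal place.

21.3 days

At 17.4 °C: 192 / (17.4 − 11.5) = 192 / 5.9 = 32.542 d.
At 28.6 °C: 192 / (28.6 − 11.5) = 192 / 17.1 = 11.228 d.
Difference = |32.542 − 11.228| = 21.314 ≈ 21.3 days.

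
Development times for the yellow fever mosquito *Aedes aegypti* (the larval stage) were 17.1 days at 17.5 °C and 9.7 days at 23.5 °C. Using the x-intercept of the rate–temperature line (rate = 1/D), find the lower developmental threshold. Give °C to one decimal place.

9.6 °C

Linear rate model ⇒ the product D·(T − T_b) is constant across temperatures.
17.1·(17.5 − T_b) = 9.7·(23.5 − T_b)
T_b = (17.1·17.5 − 9.7·23.5) / (17.1 − 9.7) = 71.30 / 7.4 = 9.635 °C ≈ 9.6 °C.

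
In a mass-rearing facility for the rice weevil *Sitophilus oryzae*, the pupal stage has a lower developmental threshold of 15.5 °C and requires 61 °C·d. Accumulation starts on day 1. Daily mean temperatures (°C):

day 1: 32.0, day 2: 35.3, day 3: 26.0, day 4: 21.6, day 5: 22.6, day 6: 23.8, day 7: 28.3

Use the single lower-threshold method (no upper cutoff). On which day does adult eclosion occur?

Daily DD above 15.5 °C: 16.5, 19.8, 10.5, 6.1, 7.1, 8.3, 12.8.
Cumulative: 16.5, 36.3, 46.8, 52.9, 60.0, 68.3, 81.1.
The total first reaches 61 DD on day 6.

day 6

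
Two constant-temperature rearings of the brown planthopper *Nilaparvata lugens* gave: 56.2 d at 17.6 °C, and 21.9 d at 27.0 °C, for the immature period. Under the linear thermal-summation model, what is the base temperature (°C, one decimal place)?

Under the model K = D·(T − T_b), so D₁·(T₁ − T_b) = D₂·(T₂ − T_b).
56.2·(17.6 − T_b) = 21.9·(27.0 − T_b)
T_b = (56.2·17.6 − 21.9·27.0) / (56.2 − 21.9) = 397.82 / 34.3 = 11.598 °C ≈ 11.6 °C.

11.6 °C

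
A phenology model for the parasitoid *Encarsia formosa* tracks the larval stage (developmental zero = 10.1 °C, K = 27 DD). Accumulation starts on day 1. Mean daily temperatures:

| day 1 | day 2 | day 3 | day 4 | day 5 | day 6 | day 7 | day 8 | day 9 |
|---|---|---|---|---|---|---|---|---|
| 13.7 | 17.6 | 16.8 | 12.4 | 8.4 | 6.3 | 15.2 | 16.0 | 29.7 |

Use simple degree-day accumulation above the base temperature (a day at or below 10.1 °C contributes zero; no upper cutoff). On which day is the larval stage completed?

day 8

Daily DD above 10.1 °C: 3.6, 7.5, 6.7, 2.3, 0.0, 0.0, 5.1, 5.9, 19.6.
Cumulative: 3.6, 11.1, 17.8, 20.1, 20.1, 20.1, 25.2, 31.1, 50.7.
The total first reaches 27 DD on day 8.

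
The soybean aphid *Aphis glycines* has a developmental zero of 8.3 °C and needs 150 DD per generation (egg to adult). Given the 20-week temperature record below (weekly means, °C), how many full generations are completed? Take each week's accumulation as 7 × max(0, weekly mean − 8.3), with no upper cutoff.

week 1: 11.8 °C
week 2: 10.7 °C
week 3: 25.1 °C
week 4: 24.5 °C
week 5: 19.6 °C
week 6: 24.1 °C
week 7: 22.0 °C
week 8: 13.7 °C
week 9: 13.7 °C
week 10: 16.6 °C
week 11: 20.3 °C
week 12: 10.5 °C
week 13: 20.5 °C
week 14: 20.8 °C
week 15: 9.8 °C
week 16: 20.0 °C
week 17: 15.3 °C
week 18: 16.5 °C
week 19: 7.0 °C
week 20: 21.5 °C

Weekly DD (7 × max(0, T̄ − 8.3)): 24.5, 16.8, 117.6, 113.4, 79.1, 110.6, 95.9, 37.8, 37.8, 58.1, 84.0, 15.4, 85.4, 87.5, 10.5, 81.9, 49.0, 57.4, 0.0, 92.4.
Season total = 1255.1 DD.
Complete generations = ⌊1255.1 / 150⌋ = 8.

8 generations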